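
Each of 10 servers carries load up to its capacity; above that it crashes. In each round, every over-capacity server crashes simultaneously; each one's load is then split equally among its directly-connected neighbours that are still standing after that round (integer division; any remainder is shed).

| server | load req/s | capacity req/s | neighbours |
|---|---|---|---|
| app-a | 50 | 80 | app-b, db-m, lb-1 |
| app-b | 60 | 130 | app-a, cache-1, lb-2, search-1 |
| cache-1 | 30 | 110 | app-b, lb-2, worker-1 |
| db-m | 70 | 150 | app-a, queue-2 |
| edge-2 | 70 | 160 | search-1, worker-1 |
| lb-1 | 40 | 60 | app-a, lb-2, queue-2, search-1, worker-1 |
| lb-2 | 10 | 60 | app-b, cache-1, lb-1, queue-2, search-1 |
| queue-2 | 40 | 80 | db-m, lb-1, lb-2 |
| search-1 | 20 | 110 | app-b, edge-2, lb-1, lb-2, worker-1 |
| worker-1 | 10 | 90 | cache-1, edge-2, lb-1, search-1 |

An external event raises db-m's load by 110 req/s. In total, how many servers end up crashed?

Round 1 — db-m at 180 > 150. db-m crashes.
  db-m sheds 180 req/s to app-a, queue-2: 90 each.
    app-a: 50+90 = 140 > 80
    queue-2: 40+90 = 130 > 80
Round 2 — app-a, queue-2 crash.
  app-a sheds 140 req/s to app-b, lb-1: 70 each.
    app-b: 60+70 = 130 ≤ 130
    lb-1: 40+70 = 110 > 60
  queue-2 sheds 130 req/s to lb-1, lb-2: 65 each.
    lb-1: 110+65 = 175 > 60
    lb-2: 10+65 = 75 > 60
Round 3 — lb-1, lb-2 crash.
  lb-1 sheds 175 req/s to search-1, worker-1: 87 each (1 lost).
    search-1: 20+87 = 107 ≤ 110
    worker-1: 10+87 = 97 > 90
  lb-2 sheds 75 req/s to app-b, cache-1, search-1: 25 each.
    app-b: 130+25 = 155 > 130
    cache-1: 30+25 = 55 ≤ 110
    search-1: 107+25 = 132 > 110
Round 4 — app-b, search-1, worker-1 crash.
  app-b sheds 155 req/s to cache-1: 155 each.
    cache-1: 55+155 = 210 > 110
  search-1 sheds 132 req/s to edge-2: 132 each.
    edge-2: 70+132 = 202 > 160
  worker-1 sheds 97 req/s to cache-1, edge-2: 48 each (1 lost).
    cache-1: 210+48 = 258 > 110
    edge-2: 202+48 = 250 > 160
Round 5 — cache-1, edge-2 crash.
  cache-1 sheds 258 req/s: no online neighbours, lost.
  edge-2 sheds 250 req/s: no online neighbours, lost.
No further crashes.

10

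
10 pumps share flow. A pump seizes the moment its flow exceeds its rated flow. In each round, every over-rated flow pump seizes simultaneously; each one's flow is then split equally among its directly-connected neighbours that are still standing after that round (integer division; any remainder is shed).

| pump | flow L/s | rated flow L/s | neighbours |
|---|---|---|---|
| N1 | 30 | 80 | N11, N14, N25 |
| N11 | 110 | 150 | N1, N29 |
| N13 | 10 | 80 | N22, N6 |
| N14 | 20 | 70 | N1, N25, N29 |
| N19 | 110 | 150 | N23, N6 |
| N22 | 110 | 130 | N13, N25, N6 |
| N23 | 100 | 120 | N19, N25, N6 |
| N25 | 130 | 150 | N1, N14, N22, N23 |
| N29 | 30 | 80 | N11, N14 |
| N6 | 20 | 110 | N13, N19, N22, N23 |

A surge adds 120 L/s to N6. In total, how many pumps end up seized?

10

Round 1 — N6 at 140 > 110. N6 seizes.
  N6 sheds 140 L/s to N13, N19, N22, N23: 35 each.
    N13: 10+35 = 45 ≤ 80
    N19: 110+35 = 145 ≤ 150
    N22: 110+35 = 145 > 130
    N23: 100+35 = 135 > 120
Round 2 — N22, N23 seize.
  N22 sheds 145 L/s to N13, N25: 72 each (1 lost).
    N13: 45+72 = 117 > 80
    N25: 130+72 = 202 > 150
  N23 sheds 135 L/s to N19, N25: 67 each (1 lost).
    N19: 145+67 = 212 > 150
    N25: 202+67 = 269 > 150
Round 3 — N13, N19, N25 seize.
  N13 sheds 117 L/s: no online neighbours, lost.
  N19 sheds 212 L/s: no online neighbours, lost.
  N25 sheds 269 L/s to N1, N14: 134 each (1 lost).
    N1: 30+134 = 164 > 80
    N14: 20+134 = 154 > 70
Round 4 — N1, N14 seize.
  N1 sheds 164 L/s to N11: 164 each.
    N11: 110+164 = 274 > 150
  N14 sheds 154 L/s to N29: 154 each.
    N29: 30+154 = 184 > 80
Round 5 — N11, N29 seize.
  N11 sheds 274 L/s: no online neighbours, lost.
  N29 sheds 184 L/s: no online neighbours, lost.
No further seizures.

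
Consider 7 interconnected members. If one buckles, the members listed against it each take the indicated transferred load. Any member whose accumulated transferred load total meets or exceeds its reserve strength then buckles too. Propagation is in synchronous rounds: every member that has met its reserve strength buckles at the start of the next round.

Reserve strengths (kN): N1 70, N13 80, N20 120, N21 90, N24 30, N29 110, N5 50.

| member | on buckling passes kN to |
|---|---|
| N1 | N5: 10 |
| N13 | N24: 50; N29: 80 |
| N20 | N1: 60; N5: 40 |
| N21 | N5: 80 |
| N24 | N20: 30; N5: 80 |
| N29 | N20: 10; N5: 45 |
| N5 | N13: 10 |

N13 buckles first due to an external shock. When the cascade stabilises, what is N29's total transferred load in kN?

80

Round 1 — N13 buckles (initial).
  N24: +50 → 50 ≥ 30
  N29: +80 → 80 < 110
Round 2 — N24 buckles.
  N20: +30 → 30 < 120
  N5: +80 → 80 ≥ 50
Round 3 — N5 buckles.
No further bucklings.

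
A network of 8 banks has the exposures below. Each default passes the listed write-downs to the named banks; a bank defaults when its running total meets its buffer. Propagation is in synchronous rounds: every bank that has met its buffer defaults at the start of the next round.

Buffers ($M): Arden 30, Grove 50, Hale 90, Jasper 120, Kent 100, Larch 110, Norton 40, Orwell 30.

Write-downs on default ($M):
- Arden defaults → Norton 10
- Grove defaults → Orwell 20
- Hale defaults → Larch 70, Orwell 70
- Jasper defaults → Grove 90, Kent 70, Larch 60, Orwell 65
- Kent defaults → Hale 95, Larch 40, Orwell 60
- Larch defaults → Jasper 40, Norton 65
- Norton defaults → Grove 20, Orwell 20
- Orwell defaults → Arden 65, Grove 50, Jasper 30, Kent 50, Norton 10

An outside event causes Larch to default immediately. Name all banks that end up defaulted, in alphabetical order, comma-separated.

Larch, Norton

Round 1 — Larch defaults (initial).
  Jasper: +40 → 40 < 120
  Norton: +65 → 65 ≥ 40
Round 2 — Norton defaults.
  Grove: +20 → 20 < 50
  Orwell: +20 → 20 < 30
No further defaults.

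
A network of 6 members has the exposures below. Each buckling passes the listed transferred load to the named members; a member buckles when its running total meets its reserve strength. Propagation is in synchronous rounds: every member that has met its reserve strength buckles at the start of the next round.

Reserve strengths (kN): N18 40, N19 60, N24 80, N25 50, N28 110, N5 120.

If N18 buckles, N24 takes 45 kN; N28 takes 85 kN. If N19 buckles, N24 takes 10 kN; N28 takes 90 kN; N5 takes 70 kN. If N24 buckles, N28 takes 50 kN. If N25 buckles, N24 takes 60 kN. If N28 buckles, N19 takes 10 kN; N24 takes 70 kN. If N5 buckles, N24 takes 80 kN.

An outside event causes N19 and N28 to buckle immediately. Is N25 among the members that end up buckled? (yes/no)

no

Round 1 — N19, N28 buckle (initial).
  N24: +10+70 → 80 ≥ 80
  N5: +70 → 70 < 120
Round 2 — N24 buckles.
No further bucklings.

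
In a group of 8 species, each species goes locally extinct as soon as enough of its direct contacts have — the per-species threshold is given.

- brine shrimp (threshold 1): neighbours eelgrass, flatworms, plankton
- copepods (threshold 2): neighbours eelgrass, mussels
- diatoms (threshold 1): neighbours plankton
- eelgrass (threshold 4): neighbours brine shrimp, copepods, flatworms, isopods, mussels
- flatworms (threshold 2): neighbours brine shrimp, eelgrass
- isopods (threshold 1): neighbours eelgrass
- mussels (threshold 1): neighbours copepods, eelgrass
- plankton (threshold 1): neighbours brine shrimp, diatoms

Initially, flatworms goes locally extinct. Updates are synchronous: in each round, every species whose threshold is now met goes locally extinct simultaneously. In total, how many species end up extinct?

Round 1 — flatworms goes locally extinct (initial).
Round 2 — checking thresholds:
  brine shrimp: 1 of 3 neighbours ≥ 1, goes locally extinct.
  eelgrass: 1 of 5 neighbours < 4, not yet.
Round 3 — checking thresholds:
  eelgrass: 2 of 5 neighbours < 4, not yet.
  plankton: 1 of 2 neighbours ≥ 1, goes locally extinct.
Round 4 — checking thresholds:
  diatoms: 1 of 1 neighbours ≥ 1, goes locally extinct.
  eelgrass: 2 of 5 neighbours < 4, not yet.
Round 5 — no new extinctions; cascade stops.

4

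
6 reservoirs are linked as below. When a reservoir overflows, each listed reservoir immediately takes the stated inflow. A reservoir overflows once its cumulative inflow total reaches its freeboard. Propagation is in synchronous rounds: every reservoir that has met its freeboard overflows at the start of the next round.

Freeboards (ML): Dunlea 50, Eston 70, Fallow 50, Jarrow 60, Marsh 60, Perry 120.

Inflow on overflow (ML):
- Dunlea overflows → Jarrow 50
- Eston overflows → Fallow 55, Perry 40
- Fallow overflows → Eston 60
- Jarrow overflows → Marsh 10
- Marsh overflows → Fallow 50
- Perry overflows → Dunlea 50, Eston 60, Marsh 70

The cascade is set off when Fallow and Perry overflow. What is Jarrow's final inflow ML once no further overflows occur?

Round 1 — Fallow, Perry overflow (initial).
  Dunlea: +50 → 50 ≥ 50
  Eston: +60+60 → 120 ≥ 70
  Marsh: +70 → 70 ≥ 60
Round 2 — Dunlea, Eston, Marsh overflow.
  Jarrow: +50 → 50 < 60
No further overflows.

50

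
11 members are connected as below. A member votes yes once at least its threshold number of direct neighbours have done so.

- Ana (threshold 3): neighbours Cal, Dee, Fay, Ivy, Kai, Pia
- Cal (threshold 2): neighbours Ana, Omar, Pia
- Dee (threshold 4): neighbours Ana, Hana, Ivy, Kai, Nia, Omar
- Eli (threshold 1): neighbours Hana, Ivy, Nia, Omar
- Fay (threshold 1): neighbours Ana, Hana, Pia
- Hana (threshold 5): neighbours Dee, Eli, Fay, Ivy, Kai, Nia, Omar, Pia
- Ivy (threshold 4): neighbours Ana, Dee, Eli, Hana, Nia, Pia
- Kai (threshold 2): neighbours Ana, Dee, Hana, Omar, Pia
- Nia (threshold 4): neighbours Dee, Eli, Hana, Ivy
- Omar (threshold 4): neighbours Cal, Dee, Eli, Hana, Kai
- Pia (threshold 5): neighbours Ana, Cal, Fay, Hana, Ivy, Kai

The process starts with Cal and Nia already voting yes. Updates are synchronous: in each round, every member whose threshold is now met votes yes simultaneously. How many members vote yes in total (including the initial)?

3

Round 1 — Cal, Nia vote yes (initial).
Round 2 — checking thresholds:
  Ana: 1 of 6 neighbours < 3, not yet.
  Dee: 1 of 6 neighbours < 4, not yet.
  Eli: 1 of 4 neighbours ≥ 1, votes yes.
  Hana: 1 of 8 neighbours < 5, not yet.
  Ivy: 1 of 6 neighbours < 4, not yet.
  Omar: 1 of 5 neighbours < 4, not yet.
  Pia: 1 of 6 neighbours < 5, not yet.
Round 3 — no new yes votes; cascade stops.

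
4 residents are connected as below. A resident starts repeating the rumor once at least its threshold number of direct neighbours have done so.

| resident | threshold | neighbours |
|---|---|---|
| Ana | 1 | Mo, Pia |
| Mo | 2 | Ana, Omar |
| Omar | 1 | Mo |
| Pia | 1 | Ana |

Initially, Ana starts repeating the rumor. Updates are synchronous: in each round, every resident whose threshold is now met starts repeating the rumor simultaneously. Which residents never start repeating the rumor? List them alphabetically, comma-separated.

Mo, Omar

Round 1 — Ana starts repeating the rumor (initial).
Round 2 — checking thresholds:
  Mo: 1 of 2 neighbours < 2, holds.
  Pia: 1 of 1 neighbours ≥ 1, starts repeating the rumor.
Round 3 — no new spreads; cascade stops.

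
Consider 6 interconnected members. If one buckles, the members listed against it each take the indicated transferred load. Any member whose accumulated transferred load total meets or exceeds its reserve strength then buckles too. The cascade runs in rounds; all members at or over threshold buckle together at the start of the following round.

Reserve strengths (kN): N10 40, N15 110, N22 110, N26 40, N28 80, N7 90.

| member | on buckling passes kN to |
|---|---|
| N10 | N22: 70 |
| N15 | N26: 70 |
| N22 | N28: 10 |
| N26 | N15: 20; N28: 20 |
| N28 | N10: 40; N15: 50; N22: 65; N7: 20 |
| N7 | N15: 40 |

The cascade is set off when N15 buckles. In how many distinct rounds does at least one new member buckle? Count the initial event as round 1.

Round 1 — N15 buckles (initial).
  N26: +70 → 70 ≥ 40
Round 2 — N26 buckles.
  N28: +20 → 20 < 80
No further bucklings.

2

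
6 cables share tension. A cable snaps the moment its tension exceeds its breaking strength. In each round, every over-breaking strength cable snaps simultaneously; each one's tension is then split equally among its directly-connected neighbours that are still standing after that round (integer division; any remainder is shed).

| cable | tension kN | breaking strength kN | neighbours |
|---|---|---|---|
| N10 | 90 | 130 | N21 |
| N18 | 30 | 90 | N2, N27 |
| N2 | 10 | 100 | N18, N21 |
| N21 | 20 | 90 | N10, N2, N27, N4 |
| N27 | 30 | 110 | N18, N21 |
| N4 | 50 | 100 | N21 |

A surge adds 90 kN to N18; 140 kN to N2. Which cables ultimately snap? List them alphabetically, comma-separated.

Round 1 — N18 at 120 > 90; N2 at 150 > 100. N18, N2 snap.
  N18 sheds 120 kN to N27: 120 each.
    N27: 30+120 = 150 > 110
  N2 sheds 150 kN to N21: 150 each.
    N21: 20+150 = 170 > 90
Round 2 — N21, N27 snap.
  N21 sheds 170 kN to N10, N4: 85 each.
    N10: 90+85 = 175 > 130
    N4: 50+85 = 135 > 100
  N27 sheds 150 kN: no online neighbours, lost.
Round 3 — N10, N4 snap.
  N10 sheds 175 kN: no online neighbours, lost.
  N4 sheds 135 kN: no online neighbours, lost.
No further breaks.

N10, N18, N2, N21, N27, N4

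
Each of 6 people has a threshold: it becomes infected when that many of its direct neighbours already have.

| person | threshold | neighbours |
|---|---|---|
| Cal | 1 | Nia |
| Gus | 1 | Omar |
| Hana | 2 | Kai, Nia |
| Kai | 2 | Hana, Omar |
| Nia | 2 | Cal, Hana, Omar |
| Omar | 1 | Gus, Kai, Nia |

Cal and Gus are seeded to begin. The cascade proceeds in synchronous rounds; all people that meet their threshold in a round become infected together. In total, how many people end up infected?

4

Round 1 — Cal, Gus become infected (initial).
Round 2 — checking thresholds:
  Nia: 1 of 3 neighbours < 2, not yet.
  Omar: 1 of 3 neighbours ≥ 1, becomes infected.
Round 3 — checking thresholds:
  Kai: 1 of 2 neighbours < 2, not yet.
  Nia: 2 of 3 neighbours ≥ 2, becomes infected.
Round 4 — no new infections; cascade stops.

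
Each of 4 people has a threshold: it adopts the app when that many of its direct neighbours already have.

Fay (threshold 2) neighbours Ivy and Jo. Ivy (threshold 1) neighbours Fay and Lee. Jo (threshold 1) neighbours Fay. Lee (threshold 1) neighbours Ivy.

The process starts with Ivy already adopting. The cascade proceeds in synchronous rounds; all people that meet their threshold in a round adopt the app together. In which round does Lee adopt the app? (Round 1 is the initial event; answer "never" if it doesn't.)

2

Round 1 — Ivy adopts the app (initial).
Round 2 — checking thresholds:
  Fay: 1 of 2 neighbours < 2, holds.
  Lee: 1 of 1 neighbours ≥ 1, adopts the app.
Round 3 — no new adoptions; cascade stops.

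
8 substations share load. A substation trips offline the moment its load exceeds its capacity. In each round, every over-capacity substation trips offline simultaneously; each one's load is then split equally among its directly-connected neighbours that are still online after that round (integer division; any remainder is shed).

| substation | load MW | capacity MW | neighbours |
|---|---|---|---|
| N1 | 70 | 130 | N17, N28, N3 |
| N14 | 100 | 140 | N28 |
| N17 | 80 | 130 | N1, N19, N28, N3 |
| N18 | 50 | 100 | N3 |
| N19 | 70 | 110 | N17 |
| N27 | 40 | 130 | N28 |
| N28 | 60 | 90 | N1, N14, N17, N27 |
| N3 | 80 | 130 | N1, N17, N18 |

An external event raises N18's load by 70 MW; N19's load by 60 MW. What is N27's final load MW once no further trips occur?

Round 1 — N18 at 120 > 100; N19 at 130 > 110. N18, N19 trip offline.
  N18 sheds 120 MW to N3: 120 each.
    N3: 80+120 = 200 > 130
  N19 sheds 130 MW to N17: 130 each.
    N17: 80+130 = 210 > 130
Round 2 — N17, N3 trip offline.
  N17 sheds 210 MW to N1, N28: 105 each.
    N1: 70+105 = 175 > 130
    N28: 60+105 = 165 > 90
  N3 sheds 200 MW to N1: 200 each.
    N1: 175+200 = 375 > 130
Round 3 — N1, N28 trip offline.
  N1 sheds 375 MW: no online neighbours, lost.
  N28 sheds 165 MW to N14, N27: 82 each (1 lost).
    N14: 100+82 = 182 > 140
    N27: 40+82 = 122 ≤ 130
Round 4 — N14 trips offline.
  N14 sheds 182 MW: no online neighbours, lost.
No further trips.

122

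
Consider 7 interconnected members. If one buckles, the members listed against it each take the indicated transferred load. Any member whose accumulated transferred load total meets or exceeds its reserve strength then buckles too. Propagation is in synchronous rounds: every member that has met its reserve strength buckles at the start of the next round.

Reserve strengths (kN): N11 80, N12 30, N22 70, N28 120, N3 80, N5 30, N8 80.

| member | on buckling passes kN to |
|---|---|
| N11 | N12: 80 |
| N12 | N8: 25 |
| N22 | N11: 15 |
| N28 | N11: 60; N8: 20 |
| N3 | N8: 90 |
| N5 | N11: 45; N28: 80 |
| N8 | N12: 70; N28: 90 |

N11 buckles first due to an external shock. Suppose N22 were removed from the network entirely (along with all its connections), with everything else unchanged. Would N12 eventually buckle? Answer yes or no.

With N22 removed:
Round 1 — N11 buckles (initial).
  N12: +80 → 80 ≥ 30
Round 2 — N12 buckles.
  N8: +25 → 25 < 80
No further bucklings.

yes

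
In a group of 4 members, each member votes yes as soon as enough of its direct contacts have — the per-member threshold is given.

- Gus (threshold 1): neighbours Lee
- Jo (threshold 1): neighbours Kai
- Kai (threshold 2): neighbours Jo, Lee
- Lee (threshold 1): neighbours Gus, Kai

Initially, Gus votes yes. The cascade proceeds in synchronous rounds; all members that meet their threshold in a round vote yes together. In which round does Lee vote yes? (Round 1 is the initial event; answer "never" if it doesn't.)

Round 1 — Gus votes yes (initial).
Round 2 — checking thresholds:
  Lee: 1 of 2 neighbours ≥ 1, votes yes.
Round 3 — no new yes votes; cascade stops.

2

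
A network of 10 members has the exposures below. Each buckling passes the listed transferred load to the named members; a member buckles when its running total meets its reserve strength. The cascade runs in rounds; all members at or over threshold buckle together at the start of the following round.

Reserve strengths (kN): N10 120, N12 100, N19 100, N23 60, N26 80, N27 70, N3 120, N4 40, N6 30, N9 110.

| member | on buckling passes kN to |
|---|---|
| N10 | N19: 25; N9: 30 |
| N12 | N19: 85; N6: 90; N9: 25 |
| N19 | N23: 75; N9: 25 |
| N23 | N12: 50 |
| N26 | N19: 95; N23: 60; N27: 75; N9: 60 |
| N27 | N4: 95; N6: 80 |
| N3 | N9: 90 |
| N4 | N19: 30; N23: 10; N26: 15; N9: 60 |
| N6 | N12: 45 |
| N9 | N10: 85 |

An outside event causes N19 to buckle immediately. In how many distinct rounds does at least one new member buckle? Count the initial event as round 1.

Round 1 — N19 buckles (initial).
  N23: +75 → 75 ≥ 60
  N9: +25 → 25 < 110
Round 2 — N23 buckles.
  N12: +50 → 50 < 100
No further bucklings.

2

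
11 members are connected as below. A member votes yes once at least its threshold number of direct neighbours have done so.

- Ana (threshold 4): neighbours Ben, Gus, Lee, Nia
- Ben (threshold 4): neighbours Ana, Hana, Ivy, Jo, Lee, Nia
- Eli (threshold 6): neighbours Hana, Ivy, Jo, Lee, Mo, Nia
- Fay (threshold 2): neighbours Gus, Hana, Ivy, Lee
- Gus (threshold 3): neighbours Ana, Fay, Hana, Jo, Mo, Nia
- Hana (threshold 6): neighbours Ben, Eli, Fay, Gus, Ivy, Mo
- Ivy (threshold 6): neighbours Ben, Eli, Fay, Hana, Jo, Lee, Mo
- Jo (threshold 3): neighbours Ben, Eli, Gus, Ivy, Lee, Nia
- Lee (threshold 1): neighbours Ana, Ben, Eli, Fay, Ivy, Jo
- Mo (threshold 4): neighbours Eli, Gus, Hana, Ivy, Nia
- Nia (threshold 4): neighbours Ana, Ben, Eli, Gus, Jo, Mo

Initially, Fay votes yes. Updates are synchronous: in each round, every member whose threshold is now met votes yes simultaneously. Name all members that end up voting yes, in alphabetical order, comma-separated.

Round 1 — Fay votes yes (initial).
Round 2 — checking thresholds:
  Gus: 1 of 6 neighbours < 3, below threshold.
  Hana: 1 of 6 neighbours < 6, below threshold.
  Ivy: 1 of 7 neighbours < 6, below threshold.
  Lee: 1 of 6 neighbours ≥ 1, votes yes.
Round 3 — no new yes votes; cascade stops.

Fay, Lee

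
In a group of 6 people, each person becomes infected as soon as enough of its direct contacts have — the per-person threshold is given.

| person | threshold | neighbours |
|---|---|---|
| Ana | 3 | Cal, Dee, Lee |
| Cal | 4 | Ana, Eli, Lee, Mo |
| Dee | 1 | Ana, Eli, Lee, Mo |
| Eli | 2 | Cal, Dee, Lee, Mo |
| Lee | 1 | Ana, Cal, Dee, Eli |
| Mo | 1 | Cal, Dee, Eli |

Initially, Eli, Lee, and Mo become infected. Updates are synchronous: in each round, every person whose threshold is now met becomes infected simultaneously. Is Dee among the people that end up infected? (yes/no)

Round 1 — Eli, Lee, Mo become infected (initial).
Round 2 — checking thresholds:
  Ana: 1 of 3 neighbours < 3, below threshold.
  Cal: 3 of 4 neighbours < 4, below threshold.
  Dee: 3 of 4 neighbours ≥ 1, becomes infected.
Round 3 — no new infections; cascade stops.

yes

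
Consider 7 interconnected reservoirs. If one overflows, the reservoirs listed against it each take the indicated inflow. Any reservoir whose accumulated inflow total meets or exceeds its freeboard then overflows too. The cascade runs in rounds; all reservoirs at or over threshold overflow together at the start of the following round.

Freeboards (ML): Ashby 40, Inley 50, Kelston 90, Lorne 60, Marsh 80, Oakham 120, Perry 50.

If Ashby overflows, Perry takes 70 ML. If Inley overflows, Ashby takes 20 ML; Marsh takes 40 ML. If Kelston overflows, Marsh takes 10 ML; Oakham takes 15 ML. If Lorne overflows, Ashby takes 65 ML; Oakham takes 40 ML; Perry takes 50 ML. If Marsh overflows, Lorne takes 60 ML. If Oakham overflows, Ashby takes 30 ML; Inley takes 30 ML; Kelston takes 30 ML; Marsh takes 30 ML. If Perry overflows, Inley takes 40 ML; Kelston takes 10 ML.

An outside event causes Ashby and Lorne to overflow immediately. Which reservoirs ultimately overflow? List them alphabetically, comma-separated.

Ashby, Lorne, Perry

Round 1 — Ashby, Lorne overflow (initial).
  Oakham: +40 → 40 < 120
  Perry: +70+50 → 120 ≥ 50
Round 2 — Perry overflows.
  Inley: +40 → 40 < 50
  Kelston: +10 → 10 < 90
No further overflows.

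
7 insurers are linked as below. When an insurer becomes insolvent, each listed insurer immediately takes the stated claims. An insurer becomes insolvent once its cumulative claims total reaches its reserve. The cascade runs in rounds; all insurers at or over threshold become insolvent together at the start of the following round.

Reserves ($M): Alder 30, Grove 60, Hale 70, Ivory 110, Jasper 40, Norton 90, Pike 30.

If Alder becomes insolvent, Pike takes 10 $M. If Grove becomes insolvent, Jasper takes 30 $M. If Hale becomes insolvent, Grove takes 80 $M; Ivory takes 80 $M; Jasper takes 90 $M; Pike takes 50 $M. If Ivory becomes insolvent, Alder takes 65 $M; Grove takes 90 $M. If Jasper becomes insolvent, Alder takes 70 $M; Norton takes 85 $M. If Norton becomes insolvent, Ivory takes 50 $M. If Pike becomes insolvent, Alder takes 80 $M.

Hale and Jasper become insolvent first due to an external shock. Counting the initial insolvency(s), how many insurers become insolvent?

Round 1 — Hale, Jasper become insolvent (initial).
  Alder: +70 → 70 ≥ 30
  Grove: +80 → 80 ≥ 60
  Ivory: +80 → 80 < 110
  Norton: +85 → 85 < 90
  Pike: +50 → 50 ≥ 30
Round 2 — Alder, Grove, Pike become insolvent.
No further insolvencies.

5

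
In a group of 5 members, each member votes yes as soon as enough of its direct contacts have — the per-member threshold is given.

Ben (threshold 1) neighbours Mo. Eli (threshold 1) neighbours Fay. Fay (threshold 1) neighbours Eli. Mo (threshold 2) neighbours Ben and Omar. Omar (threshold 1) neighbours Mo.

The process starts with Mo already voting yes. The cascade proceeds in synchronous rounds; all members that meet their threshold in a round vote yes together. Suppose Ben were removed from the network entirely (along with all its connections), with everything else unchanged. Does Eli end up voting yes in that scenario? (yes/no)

no

With Ben removed:
Round 1 — Mo votes yes (initial).
Round 2 — checking thresholds:
  Omar: 1 of 1 neighbours ≥ 1, votes yes.
Round 3 — no new yes votes; cascade stops.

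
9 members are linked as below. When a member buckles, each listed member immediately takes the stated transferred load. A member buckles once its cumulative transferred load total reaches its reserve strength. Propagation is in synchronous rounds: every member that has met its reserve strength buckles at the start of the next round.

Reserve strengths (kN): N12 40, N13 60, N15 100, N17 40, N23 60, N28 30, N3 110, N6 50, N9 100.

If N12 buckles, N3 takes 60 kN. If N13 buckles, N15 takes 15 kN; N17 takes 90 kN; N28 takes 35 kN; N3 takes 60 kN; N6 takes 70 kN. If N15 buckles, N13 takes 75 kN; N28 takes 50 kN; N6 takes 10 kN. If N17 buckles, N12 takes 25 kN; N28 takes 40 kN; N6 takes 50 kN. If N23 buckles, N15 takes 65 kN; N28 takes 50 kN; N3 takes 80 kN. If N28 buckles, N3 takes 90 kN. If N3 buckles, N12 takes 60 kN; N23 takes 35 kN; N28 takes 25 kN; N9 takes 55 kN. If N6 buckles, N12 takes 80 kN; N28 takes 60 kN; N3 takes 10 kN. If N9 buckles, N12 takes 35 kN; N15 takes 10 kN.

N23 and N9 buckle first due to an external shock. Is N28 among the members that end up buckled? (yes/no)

yes

Round 1 — N23, N9 buckle (initial).
  N12: +35 → 35 < 40
  N15: +65+10 → 75 < 100
  N28: +50 → 50 ≥ 30
  N3: +80 → 80 < 110
Round 2 — N28 buckles.
  N3: +90 → 170 ≥ 110
Round 3 — N3 buckles.
  N12: +60 → 95 ≥ 40
Round 4 — N12 buckles.
No further bucklings.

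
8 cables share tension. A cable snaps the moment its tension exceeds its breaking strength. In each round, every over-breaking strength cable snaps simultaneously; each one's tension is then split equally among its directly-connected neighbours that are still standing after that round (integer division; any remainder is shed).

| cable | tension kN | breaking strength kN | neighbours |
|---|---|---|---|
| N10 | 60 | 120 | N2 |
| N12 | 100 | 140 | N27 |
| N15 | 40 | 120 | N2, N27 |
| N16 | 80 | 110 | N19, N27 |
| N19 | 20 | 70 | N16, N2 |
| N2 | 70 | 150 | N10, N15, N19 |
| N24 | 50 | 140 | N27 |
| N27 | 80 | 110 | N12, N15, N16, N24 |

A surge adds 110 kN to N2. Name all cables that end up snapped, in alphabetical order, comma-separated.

N12, N15, N16, N19, N2, N27

Round 1 — N2 at 180 > 150. N2 snaps.
  N2 sheds 180 kN to N10, N15, N19: 60 each.
    N10: 60+60 = 120 ≤ 120
    N15: 40+60 = 100 ≤ 120
    N19: 20+60 = 80 > 70
Round 2 — N19 snaps.
  N19 sheds 80 kN to N16: 80 each.
    N16: 80+80 = 160 > 110
Round 3 — N16 snaps.
  N16 sheds 160 kN to N27: 160 each.
    N27: 80+160 = 240 > 110
Round 4 — N27 snaps.
  N27 sheds 240 kN to N12, N15, N24: 80 each.
    N12: 100+80 = 180 > 140
    N15: 100+80 = 180 > 120
    N24: 50+80 = 130 ≤ 140
Round 5 — N12, N15 snap.
  N12 sheds 180 kN: no online neighbours, lost.
  N15 sheds 180 kN: no online neighbours, lost.
No further breaks.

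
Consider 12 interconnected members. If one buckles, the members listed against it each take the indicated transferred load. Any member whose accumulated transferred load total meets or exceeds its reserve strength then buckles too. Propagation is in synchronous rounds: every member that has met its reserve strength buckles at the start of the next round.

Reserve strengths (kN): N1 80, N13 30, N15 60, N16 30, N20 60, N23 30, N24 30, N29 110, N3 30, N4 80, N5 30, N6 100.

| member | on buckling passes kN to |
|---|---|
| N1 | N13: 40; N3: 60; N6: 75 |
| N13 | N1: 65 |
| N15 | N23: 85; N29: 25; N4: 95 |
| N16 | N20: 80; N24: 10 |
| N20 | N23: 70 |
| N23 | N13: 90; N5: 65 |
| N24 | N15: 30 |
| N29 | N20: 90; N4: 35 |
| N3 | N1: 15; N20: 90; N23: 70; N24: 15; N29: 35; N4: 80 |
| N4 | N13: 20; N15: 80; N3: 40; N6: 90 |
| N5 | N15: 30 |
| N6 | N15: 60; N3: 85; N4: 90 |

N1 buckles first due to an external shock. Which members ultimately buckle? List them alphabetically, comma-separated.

N1, N13, N15, N20, N23, N3, N4, N5, N6

Round 1 — N1 buckles (initial).
  N13: +40 → 40 ≥ 30
  N3: +60 → 60 ≥ 30
  N6: +75 → 75 < 100
Round 2 — N13, N3 buckle.
  N20: +90 → 90 ≥ 60
  N23: +70 → 70 ≥ 30
  N24: +15 → 15 < 30
  N29: +35 → 35 < 110
  N4: +80 → 80 ≥ 80
Round 3 — N20, N23, N4 buckle.
  N15: +80 → 80 ≥ 60
  N5: +65 → 65 ≥ 30
  N6: +90 → 165 ≥ 100
Round 4 — N15, N5, N6 buckle.
  N29: +25 → 60 < 110
No further bucklings.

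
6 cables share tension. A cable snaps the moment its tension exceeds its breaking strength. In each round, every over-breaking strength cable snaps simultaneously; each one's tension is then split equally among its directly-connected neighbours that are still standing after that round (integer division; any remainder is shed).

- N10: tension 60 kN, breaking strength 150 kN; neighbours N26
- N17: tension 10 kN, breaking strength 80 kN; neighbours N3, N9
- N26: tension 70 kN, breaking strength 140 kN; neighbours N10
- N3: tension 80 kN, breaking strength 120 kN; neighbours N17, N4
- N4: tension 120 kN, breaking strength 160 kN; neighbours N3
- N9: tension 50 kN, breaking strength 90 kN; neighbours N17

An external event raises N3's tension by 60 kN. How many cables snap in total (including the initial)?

2

Round 1 — N3 at 140 > 120. N3 snaps.
  N3 sheds 140 kN to N17, N4: 70 each.
    N17: 10+70 = 80 ≤ 80
    N4: 120+70 = 190 > 160
Round 2 — N4 snaps.
  N4 sheds 190 kN: no online neighbours, lost.
No further breaks.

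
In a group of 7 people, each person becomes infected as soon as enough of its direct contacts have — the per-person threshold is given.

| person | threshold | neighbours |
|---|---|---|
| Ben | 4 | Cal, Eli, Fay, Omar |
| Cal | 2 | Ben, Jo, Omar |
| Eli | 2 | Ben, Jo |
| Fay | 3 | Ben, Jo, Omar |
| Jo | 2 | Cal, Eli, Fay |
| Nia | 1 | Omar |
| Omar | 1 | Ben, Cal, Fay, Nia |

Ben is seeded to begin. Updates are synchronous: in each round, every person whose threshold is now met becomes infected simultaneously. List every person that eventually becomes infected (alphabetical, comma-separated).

Ben, Cal, Nia, Omar

Round 1 — Ben becomes infected (initial).
Round 2 — checking thresholds:
  Cal: 1 of 3 neighbours < 2, holds.
  Eli: 1 of 2 neighbours < 2, holds.
  Fay: 1 of 3 neighbours < 3, holds.
  Omar: 1 of 4 neighbours ≥ 1, becomes infected.
Round 3 — checking thresholds:
  Cal: 2 of 3 neighbours ≥ 2, becomes infected.
  Eli: 1 of 2 neighbours < 2, holds.
  Fay: 2 of 3 neighbours < 3, holds.
  Nia: 1 of 1 neighbours ≥ 1, becomes infected.
Round 4 — no new infections; cascade stops.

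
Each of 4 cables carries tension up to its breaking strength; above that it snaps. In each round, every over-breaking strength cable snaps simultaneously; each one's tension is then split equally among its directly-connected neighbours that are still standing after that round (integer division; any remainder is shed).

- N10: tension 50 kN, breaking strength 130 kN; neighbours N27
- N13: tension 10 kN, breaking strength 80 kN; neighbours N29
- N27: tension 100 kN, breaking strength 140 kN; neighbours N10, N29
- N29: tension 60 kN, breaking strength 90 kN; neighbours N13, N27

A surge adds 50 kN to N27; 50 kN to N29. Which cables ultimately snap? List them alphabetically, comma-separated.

Round 1 — N27 at 150 > 140; N29 at 110 > 90. N27, N29 snap.
  N27 sheds 150 kN to N10: 150 each.
    N10: 50+150 = 200 > 130
  N29 sheds 110 kN to N13: 110 each.
    N13: 10+110 = 120 > 80
Round 2 — N10, N13 snap.
  N10 sheds 200 kN: no online neighbours, lost.
  N13 sheds 120 kN: no online neighbours, lost.
No further breaks.

N10, N13, N27, N29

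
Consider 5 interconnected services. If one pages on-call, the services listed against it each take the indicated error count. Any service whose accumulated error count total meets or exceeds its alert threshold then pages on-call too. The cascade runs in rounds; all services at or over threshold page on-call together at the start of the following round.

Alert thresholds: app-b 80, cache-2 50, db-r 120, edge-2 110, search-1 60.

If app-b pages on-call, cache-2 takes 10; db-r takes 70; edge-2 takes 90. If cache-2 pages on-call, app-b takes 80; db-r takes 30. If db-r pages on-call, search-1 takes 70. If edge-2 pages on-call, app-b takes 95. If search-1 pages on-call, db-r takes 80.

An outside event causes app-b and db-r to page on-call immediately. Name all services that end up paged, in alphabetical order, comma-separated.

app-b, db-r, search-1

Round 1 — app-b, db-r page on-call (initial).
  cache-2: +10 → 10 < 50
  edge-2: +90 → 90 < 110
  search-1: +70 → 70 ≥ 60
Round 2 — search-1 pages on-call.
No further pages.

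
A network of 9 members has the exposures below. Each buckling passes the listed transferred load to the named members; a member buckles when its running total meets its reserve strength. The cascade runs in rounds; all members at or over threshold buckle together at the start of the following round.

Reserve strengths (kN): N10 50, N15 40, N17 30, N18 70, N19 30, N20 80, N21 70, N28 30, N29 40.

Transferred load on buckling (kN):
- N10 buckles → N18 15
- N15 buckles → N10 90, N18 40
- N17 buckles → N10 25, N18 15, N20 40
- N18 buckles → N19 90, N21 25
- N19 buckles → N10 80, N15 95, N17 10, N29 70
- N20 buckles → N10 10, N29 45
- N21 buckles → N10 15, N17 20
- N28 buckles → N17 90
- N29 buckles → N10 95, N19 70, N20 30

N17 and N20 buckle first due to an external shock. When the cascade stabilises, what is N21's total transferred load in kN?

Round 1 — N17, N20 buckle (initial).
  N10: +25+10 → 35 < 50
  N18: +15 → 15 < 70
  N29: +45 → 45 ≥ 40
Round 2 — N29 buckles.
  N10: +95 → 130 ≥ 50
  N19: +70 → 70 ≥ 30
Round 3 — N10, N19 buckle.
  N15: +95 → 95 ≥ 40
  N18: +15 → 30 < 70
Round 4 — N15 buckles.
  N18: +40 → 70 ≥ 70
Round 5 — N18 buckles.
  N21: +25 → 25 < 70
No further bucklings.

25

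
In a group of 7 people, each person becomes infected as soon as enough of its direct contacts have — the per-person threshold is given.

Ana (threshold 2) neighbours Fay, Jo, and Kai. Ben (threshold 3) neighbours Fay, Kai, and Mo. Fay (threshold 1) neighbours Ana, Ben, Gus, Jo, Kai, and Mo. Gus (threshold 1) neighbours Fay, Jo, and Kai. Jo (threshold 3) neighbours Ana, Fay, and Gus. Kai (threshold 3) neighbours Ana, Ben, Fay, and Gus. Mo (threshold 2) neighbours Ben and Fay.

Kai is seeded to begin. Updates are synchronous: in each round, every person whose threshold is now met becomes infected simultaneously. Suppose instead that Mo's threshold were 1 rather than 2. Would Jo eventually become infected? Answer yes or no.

yes

With Mo's threshold at 1:
Round 1 — Kai becomes infected (initial).
Round 2 — checking thresholds:
  Ana: 1 of 3 neighbours < 2, not yet.
  Ben: 1 of 3 neighbours < 3, not yet.
  Fay: 1 of 6 neighbours ≥ 1, becomes infected.
  Gus: 1 of 3 neighbours ≥ 1, becomes infected.
Round 3 — checking thresholds:
  Ana: 2 of 3 neighbours ≥ 2, becomes infected.
  Ben: 2 of 3 neighbours < 3, not yet.
  Jo: 2 of 3 neighbours < 3, not yet.
  Mo: 1 of 2 neighbours ≥ 1, becomes infected.
Round 4 — checking thresholds:
  Ben: 3 of 3 neighbours ≥ 3, becomes infected.
  Jo: 3 of 3 neighbours ≥ 3, becomes infected.
Round 5 — no new infections; cascade stops.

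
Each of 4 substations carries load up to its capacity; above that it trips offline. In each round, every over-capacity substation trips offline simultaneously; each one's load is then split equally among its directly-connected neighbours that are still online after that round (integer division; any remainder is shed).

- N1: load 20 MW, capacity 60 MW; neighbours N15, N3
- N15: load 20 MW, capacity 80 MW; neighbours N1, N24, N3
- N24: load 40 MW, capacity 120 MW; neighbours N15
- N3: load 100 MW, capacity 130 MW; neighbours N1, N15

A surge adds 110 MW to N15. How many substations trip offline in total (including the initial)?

Round 1 — N15 at 130 > 80. N15 trips offline.
  N15 sheds 130 MW to N1, N24, N3: 43 each (1 lost).
    N1: 20+43 = 63 > 60
    N24: 40+43 = 83 ≤ 120
    N3: 100+43 = 143 > 130
Round 2 — N1, N3 trip offline.
  N1 sheds 63 MW: no online neighbours, lost.
  N3 sheds 143 MW: no online neighbours, lost.
No further trips.

3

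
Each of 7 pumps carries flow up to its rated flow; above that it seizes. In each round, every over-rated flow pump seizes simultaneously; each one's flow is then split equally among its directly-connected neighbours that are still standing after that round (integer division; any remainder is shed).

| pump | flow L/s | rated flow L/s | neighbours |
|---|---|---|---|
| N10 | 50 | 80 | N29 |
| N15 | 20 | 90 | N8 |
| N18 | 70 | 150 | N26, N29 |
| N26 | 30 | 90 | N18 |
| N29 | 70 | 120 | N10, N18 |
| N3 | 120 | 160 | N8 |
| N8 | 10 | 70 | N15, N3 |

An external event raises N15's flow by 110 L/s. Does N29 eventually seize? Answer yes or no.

no

Round 1 — N15 at 130 > 90. N15 seizes.
  N15 sheds 130 L/s to N8: 130 each.
    N8: 10+130 = 140 > 70
Round 2 — N8 seizes.
  N8 sheds 140 L/s to N3: 140 each.
    N3: 120+140 = 260 > 160
Round 3 — N3 seizes.
  N3 sheds 260 L/s: no online neighbours, lost.
No further seizures.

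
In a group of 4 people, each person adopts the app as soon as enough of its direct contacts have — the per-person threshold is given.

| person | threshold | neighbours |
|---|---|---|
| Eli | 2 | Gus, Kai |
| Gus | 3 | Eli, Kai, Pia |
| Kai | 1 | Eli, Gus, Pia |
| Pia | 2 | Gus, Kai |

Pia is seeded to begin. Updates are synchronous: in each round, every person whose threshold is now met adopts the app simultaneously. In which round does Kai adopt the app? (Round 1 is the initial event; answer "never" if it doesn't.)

2

Round 1 — Pia adopts the app (initial).
Round 2 — checking thresholds:
  Gus: 1 of 3 neighbours < 3, holds.
  Kai: 1 of 3 neighbours ≥ 1, adopts the app.
Round 3 — no new adoptions; cascade stops.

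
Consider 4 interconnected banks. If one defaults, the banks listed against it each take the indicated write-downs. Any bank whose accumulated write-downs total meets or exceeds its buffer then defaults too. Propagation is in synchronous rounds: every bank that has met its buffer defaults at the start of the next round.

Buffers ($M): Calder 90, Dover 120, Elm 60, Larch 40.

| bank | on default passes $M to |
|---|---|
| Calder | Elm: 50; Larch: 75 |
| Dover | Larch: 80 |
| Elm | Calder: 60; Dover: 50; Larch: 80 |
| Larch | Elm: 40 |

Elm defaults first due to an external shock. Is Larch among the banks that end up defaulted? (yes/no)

yes

Round 1 — Elm defaults (initial).
  Calder: +60 → 60 < 90
  Dover: +50 → 50 < 120
  Larch: +80 → 80 ≥ 40
Round 2 — Larch defaults.
No further defaults.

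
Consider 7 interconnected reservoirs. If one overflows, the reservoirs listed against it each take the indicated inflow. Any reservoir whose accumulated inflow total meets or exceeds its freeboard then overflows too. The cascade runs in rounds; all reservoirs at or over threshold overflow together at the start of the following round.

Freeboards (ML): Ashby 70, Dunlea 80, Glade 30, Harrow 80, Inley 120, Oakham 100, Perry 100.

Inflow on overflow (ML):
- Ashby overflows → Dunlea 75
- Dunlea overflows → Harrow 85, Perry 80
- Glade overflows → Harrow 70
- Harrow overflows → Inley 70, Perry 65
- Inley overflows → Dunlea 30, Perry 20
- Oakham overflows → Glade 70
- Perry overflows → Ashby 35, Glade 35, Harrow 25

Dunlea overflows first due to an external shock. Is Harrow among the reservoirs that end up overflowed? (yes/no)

yes

Round 1 — Dunlea overflows (initial).
  Harrow: +85 → 85 ≥ 80
  Perry: +80 → 80 < 100
Round 2 — Harrow overflows.
  Inley: +70 → 70 < 120
  Perry: +65 → 145 ≥ 100
Round 3 — Perry overflows.
  Ashby: +35 → 35 < 70
  Glade: +35 → 35 ≥ 30
Round 4 — Glade overflows.
No further overflows.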